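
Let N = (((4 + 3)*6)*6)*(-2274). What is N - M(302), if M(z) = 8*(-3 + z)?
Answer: -575440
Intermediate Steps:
M(z) = -24 + 8*z
N = -573048 (N = ((7*6)*6)*(-2274) = (42*6)*(-2274) = 252*(-2274) = -573048)
N - M(302) = -573048 - (-24 + 8*302) = -573048 - (-24 + 2416) = -573048 - 1*2392 = -573048 - 2392 = -575440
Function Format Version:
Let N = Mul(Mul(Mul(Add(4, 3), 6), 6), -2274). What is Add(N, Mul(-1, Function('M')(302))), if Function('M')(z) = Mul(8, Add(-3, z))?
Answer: -575440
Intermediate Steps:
Function('M')(z) = Add(-24, Mul(8, z))
N = -573048 (N = Mul(Mul(Mul(7, 6), 6), -2274) = Mul(Mul(42, 6), -2274) = Mul(252, -2274) = -573048)
Add(N, Mul(-1, Function('M')(302))) = Add(-573048, Mul(-1, Add(-24, Mul(8, 302)))) = Add(-573048, Mul(-1, Add(-24, 2416))) = Add(-573048, Mul(-1, 2392)) = Add(-573048, -2392) = -575440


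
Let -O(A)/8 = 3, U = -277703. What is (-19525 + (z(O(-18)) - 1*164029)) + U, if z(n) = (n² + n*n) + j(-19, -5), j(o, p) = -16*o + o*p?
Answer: -459706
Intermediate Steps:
O(A) = -24 (O(A) = -8*3 = -24)
z(n) = 399 + 2*n² (z(n) = (n² + n*n) - 19*(-16 - 5) = (n² + n²) - 19*(-21) = 2*n² + 399 = 399 + 2*n²)
(-19525 + (z(O(-18)) - 1*164029)) + U = (-19525 + ((399 + 2*(-24)²) - 1*164029)) - 277703 = (-19525 + ((399 + 2*576) - 164029)) - 277703 = (-19525 + ((399 + 1152) - 164029)) - 277703 = (-19525 + (1551 - 164029)) - 277703 = (-19525 - 162478) - 277703 = -182003 - 277703 = -459706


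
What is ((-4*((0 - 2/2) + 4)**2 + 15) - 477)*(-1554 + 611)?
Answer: 469614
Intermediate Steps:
((-4*((0 - 2/2) + 4)**2 + 15) - 477)*(-1554 + 611) = ((-4*((0 - 2/2) + 4)**2 + 15) - 477)*(-943) = ((-4*((0 - 1*1) + 4)**2 + 15) - 477)*(-943) = ((-4*((0 - 1) + 4)**2 + 15) - 477)*(-943) = ((-4*(-1 + 4)**2 + 15) - 477)*(-943) = ((-4*3**2 + 15) - 477)*(-943) = ((-4*9 + 15) - 477)*(-943) = ((-36 + 15) - 477)*(-943) = (-21 - 477)*(-943) = -498*(-943) = 469614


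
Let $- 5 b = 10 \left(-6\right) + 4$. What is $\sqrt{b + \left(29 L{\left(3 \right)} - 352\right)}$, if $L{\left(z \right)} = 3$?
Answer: $\frac{3 i \sqrt{705}}{5} \approx 15.931 i$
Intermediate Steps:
$b = \frac{56}{5}$ ($b = - \frac{10 \left(-6\right) + 4}{5} = - \frac{-60 + 4}{5} = \left(- \frac{1}{5}\right) \left(-56\right) = \frac{56}{5} \approx 11.2$)
$\sqrt{b + \left(29 L{\left(3 \right)} - 352\right)} = \sqrt{\frac{56}{5} + \left(29 \cdot 3 - 352\right)} = \sqrt{\frac{56}{5} + \left(87 - 352\right)} = \sqrt{\frac{56}{5} - 265} = \sqrt{- \frac{1269}{5}} = \frac{3 i \sqrt{705}}{5}$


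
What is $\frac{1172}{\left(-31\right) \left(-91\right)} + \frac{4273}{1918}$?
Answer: $\frac{2043147}{772954} \approx 2.6433$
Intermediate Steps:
$\frac{1172}{\left(-31\right) \left(-91\right)} + \frac{4273}{1918} = \frac{1172}{2821} + 4273 \cdot \frac{1}{1918} = 1172 \cdot \frac{1}{2821} + \frac{4273}{1918} = \frac{1172}{2821} + \frac{4273}{1918} = \frac{2043147}{772954}$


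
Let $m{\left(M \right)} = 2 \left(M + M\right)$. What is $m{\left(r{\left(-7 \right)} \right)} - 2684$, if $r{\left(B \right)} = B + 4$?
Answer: $-2696$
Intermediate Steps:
$r{\left(B \right)} = 4 + B$
$m{\left(M \right)} = 4 M$ ($m{\left(M \right)} = 2 \cdot 2 M = 4 M$)
$m{\left(r{\left(-7 \right)} \right)} - 2684 = 4 \left(4 - 7\right) - 2684 = 4 \left(-3\right) - 2684 = -12 - 2684 = -2696$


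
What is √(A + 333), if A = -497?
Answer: 2*I*√41 ≈ 12.806*I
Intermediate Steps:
√(A + 333) = √(-497 + 333) = √(-164) = 2*I*√41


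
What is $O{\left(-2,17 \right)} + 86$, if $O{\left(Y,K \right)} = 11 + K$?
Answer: $114$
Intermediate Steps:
$O{\left(-2,17 \right)} + 86 = \left(11 + 17\right) + 86 = 28 + 86 = 114$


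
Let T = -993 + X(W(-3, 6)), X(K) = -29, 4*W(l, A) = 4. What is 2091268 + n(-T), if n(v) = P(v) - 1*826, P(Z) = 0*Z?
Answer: 2090442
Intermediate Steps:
W(l, A) = 1 (W(l, A) = (¼)*4 = 1)
P(Z) = 0
T = -1022 (T = -993 - 29 = -1022)
n(v) = -826 (n(v) = 0 - 1*826 = 0 - 826 = -826)
2091268 + n(-T) = 2091268 - 826 = 2090442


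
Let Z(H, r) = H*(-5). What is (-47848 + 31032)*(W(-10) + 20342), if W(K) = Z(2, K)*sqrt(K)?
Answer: -342071072 + 168160*I*sqrt(10) ≈ -3.4207e+8 + 5.3177e+5*I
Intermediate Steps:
Z(H, r) = -5*H
W(K) = -10*sqrt(K) (W(K) = (-5*2)*sqrt(K) = -10*sqrt(K))
(-47848 + 31032)*(W(-10) + 20342) = (-47848 + 31032)*(-10*I*sqrt(10) + 20342) = -16816*(-10*I*sqrt(10) + 20342) = -16816*(20342 - 10*I*sqrt(10)) = -342071072 + 168160*I*sqrt(10)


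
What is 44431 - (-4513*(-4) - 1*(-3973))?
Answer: 22406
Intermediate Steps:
44431 - (-4513*(-4) - 1*(-3973)) = 44431 - (18052 + 3973) = 44431 - 1*22025 = 44431 - 22025 = 22406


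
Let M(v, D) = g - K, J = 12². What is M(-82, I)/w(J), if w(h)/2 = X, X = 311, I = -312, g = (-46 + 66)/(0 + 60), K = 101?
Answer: -151/933 ≈ -0.16184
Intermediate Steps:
g = ⅓ (g = 20/60 = 20*(1/60) = ⅓ ≈ 0.33333)
J = 144
M(v, D) = -302/3 (M(v, D) = ⅓ - 1*101 = ⅓ - 101 = -302/3)
w(h) = 622 (w(h) = 2*311 = 622)
M(-82, I)/w(J) = -302/3/622 = -302/3*1/622 = -151/933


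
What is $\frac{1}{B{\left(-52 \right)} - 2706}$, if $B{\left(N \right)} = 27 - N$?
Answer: $- \frac{1}{2627} \approx -0.00038066$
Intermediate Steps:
$\frac{1}{B{\left(-52 \right)} - 2706} = \frac{1}{\left(27 - -52\right) - 2706} = \frac{1}{\left(27 + 52\right) - 2706} = \frac{1}{79 - 2706} = \frac{1}{-2627} = - \frac{1}{2627}$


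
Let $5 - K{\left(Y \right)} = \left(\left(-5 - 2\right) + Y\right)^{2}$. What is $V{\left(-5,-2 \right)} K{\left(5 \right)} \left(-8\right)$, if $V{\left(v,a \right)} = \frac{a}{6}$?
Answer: $\frac{8}{3} \approx 2.6667$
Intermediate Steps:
$K{\left(Y \right)} = 5 - \left(-7 + Y\right)^{2}$ ($K{\left(Y \right)} = 5 - \left(\left(-5 - 2\right) + Y\right)^{2} = 5 - \left(-7 + Y\right)^{2}$)
$V{\left(v,a \right)} = \frac{a}{6}$ ($V{\left(v,a \right)} = a \frac{1}{6} = \frac{a}{6}$)
$V{\left(-5,-2 \right)} K{\left(5 \right)} \left(-8\right) = \frac{1}{6} \left(-2\right) \left(5 - \left(-7 + 5\right)^{2}\right) \left(-8\right) = - \frac{5 - \left(-2\right)^{2}}{3} \left(-8\right) = - \frac{5 - 4}{3} \left(-8\right) = \left(- \frac{1}{3}\right) 1 \left(-8\right) = \left(- \frac{1}{3}\right) \left(-8\right) = \frac{8}{3}$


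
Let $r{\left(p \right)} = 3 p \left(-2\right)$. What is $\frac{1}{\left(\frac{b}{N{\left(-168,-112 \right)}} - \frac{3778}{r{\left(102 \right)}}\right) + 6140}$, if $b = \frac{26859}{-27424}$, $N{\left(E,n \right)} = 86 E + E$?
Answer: $\frac{973442304}{5982945068365} \approx 0.0001627$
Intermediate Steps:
$N{\left(E,n \right)} = 87 E$
$b = - \frac{26859}{27424}$ ($b = 26859 \left(- \frac{1}{27424}\right) = - \frac{26859}{27424} \approx -0.9794$)
$r{\left(p \right)} = - 6 p$
$\frac{1}{\left(\frac{b}{N{\left(-168,-112 \right)}} - \frac{3778}{r{\left(102 \right)}}\right) + 6140} = \frac{1}{\left(- \frac{26859}{27424 \cdot 87 \left(-168\right)} - \frac{3778}{\left(-6\right) 102}\right) + 6140} = \frac{1}{\left(- \frac{26859}{27424 \left(-14616\right)} - \frac{3778}{-612}\right) + 6140} = \frac{1}{\left(\left(- \frac{26859}{27424}\right) \left(- \frac{1}{14616}\right) - - \frac{1889}{306}\right) + 6140} = \frac{1}{\left(\frac{1279}{19087104} + \frac{1889}{306}\right) + 6140} = \frac{1}{\frac{6009321805}{973442304} + 6140} = \frac{1}{\frac{5982945068365}{973442304}} = \frac{973442304}{5982945068365}$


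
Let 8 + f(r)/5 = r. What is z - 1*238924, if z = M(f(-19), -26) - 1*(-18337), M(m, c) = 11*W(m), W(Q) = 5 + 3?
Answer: -220499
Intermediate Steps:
f(r) = -40 + 5*r
W(Q) = 8
M(m, c) = 88 (M(m, c) = 11*8 = 88)
z = 18425 (z = 88 - 1*(-18337) = 88 + 18337 = 18425)
z - 1*238924 = 18425 - 1*238924 = 18425 - 238924 = -220499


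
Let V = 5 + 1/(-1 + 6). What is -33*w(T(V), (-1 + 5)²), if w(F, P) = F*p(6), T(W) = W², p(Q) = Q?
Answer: -133848/25 ≈ -5353.9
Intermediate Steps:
V = 26/5 (V = 5 + 1/5 = 5 + ⅕ = 26/5 ≈ 5.2000)
w(F, P) = 6*F (w(F, P) = F*6 = 6*F)
-33*w(T(V), (-1 + 5)²) = -198*(26/5)² = -198*676/25 = -33*4056/25 = -133848/25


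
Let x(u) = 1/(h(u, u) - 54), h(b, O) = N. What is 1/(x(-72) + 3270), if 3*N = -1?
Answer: 163/533007 ≈ 0.00030581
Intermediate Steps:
N = -⅓ (N = (⅓)*(-1) = -⅓ ≈ -0.33333)
h(b, O) = -⅓
x(u) = -3/163 (x(u) = 1/(-⅓ - 54) = 1/(-163/3) = -3/163)
1/(x(-72) + 3270) = 1/(-3/163 + 3270) = 1/(533007/163) = 163/533007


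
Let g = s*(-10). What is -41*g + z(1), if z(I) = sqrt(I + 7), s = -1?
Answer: -410 + 2*sqrt(2) ≈ -407.17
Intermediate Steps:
z(I) = sqrt(7 + I)
g = 10 (g = -1*(-10) = 10)
-41*g + z(1) = -41*10 + sqrt(7 + 1) = -410 + sqrt(8) = -410 + 2*sqrt(2)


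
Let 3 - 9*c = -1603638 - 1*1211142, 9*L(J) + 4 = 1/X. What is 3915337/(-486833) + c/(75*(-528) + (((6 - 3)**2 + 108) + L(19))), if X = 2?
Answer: -5523292425715/345992699933 ≈ -15.964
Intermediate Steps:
L(J) = -7/18 (L(J) = -4/9 + (1/9)/2 = -4/9 + (1/9)*(1/2) = -4/9 + 1/18 = -7/18)
c = 938261/3 (c = 1/3 - (-1603638 - 1*1211142)/9 = 1/3 - (-1603638 - 1211142)/9 = 1/3 - 1/9*(-2814780) = 1/3 + 938260/3 = 938261/3 ≈ 3.1275e+5)
3915337/(-486833) + c/(75*(-528) + (((6 - 3)**2 + 108) + L(19))) = 3915337/(-486833) + 938261/(3*(75*(-528) + (((6 - 3)**2 + 108) - 7/18))) = 3915337*(-1/486833) + 938261/(3*(-39600 + ((3**2 + 108) - 7/18))) = -3915337/486833 + 938261/(3*(-39600 + ((9 + 108) - 7/18))) = -3915337/486833 + 938261/(3*(-39600 + (117 - 7/18))) = -3915337/486833 + 938261/(3*(-39600 + 2099/18)) = -3915337/486833 + 938261/(3*(-710701/18)) = -3915337/486833 + (938261/3)*(-18/710701) = -3915337/486833 - 5629566/710701 = -5523292425715/345992699933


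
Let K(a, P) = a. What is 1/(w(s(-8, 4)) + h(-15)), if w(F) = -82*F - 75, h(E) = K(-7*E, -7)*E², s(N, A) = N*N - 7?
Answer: 1/18876 ≈ 5.2977e-5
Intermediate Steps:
s(N, A) = -7 + N² (s(N, A) = N² - 7 = -7 + N²)
h(E) = -7*E³ (h(E) = (-7*E)*E² = -7*E³)
w(F) = -75 - 82*F
1/(w(s(-8, 4)) + h(-15)) = 1/((-75 - 82*(-7 + (-8)²)) - 7*(-15)³) = 1/((-75 - 82*(-7 + 64)) - 7*(-3375)) = 1/((-75 - 82*57) + 23625) = 1/((-75 - 4674) + 23625) = 1/(-4749 + 23625) = 1/18876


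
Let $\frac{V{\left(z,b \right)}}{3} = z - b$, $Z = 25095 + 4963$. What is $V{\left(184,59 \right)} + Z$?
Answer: $30433$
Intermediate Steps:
$Z = 30058$
$V{\left(z,b \right)} = - 3 b + 3 z$ ($V{\left(z,b \right)} = 3 \left(z - b\right) = - 3 b + 3 z$)
$V{\left(184,59 \right)} + Z = \left(\left(-3\right) 59 + 3 \cdot 184\right) + 30058 = \left(-177 + 552\right) + 30058 = 375 + 30058 = 30433$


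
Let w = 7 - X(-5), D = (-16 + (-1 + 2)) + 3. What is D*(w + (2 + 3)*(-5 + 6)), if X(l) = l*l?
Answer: 156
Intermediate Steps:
X(l) = l²
D = -12 (D = (-16 + 1) + 3 = -15 + 3 = -12)
w = -18 (w = 7 - 1*(-5)² = 7 - 1*25 = 7 - 25 = -18)
D*(w + (2 + 3)*(-5 + 6)) = -12*(-18 + (2 + 3)*(-5 + 6)) = -12*(-18 + 5*1) = -12*(-18 + 5) = -12*(-13) = 156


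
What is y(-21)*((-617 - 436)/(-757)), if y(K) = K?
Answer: -22113/757 ≈ -29.211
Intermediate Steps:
y(-21)*((-617 - 436)/(-757)) = -21*(-617 - 436)/(-757) = -(-22113)*(-1)/757 = -21*1053/757 = -22113/757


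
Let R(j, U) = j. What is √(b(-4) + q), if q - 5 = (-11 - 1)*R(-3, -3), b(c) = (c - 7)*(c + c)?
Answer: √129 ≈ 11.358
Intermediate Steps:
b(c) = 2*c*(-7 + c) (b(c) = (-7 + c)*(2*c) = 2*c*(-7 + c))
q = 41 (q = 5 + (-11 - 1)*(-3) = 5 - 12*(-3) = 5 + 36 = 41)
√(b(-4) + q) = √(2*(-4)*(-7 - 4) + 41) = √(2*(-4)*(-11) + 41) = √(88 + 41) = √129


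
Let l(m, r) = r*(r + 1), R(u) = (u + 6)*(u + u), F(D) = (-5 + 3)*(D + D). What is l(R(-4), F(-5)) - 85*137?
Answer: -11225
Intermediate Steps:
F(D) = -4*D
R(u) = 2*u*(6 + u) (R(u) = (6 + u)*(2*u) = 2*u*(6 + u))
l(m, r) = r*(1 + r)
l(R(-4), F(-5)) - 85*137 = (-4*(-5))*(1 - 4*(-5)) - 85*137 = 20*(1 + 20) - 11645 = 20*21 - 11645 = 420 - 11645 = -11225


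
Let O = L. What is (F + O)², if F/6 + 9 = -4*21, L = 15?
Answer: 294849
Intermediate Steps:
O = 15
F = -558 (F = -54 + 6*(-4*21) = -54 + 6*(-84) = -54 - 504 = -558)
(F + O)² = (-558 + 15)² = (-543)² = 294849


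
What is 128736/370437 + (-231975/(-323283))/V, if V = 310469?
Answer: 1435692726508683/4131168978313411 ≈ 0.34753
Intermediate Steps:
128736/370437 + (-231975/(-323283))/V = 128736/370437 - 231975/(-323283)/310469 = 128736*(1/370437) - 231975*(-1/323283)*(1/310469) = 42912/123479 + (77325/107761)*(1/310469) = 42912/123479 + 77325/33456449909 = 1435692726508683/4131168978313411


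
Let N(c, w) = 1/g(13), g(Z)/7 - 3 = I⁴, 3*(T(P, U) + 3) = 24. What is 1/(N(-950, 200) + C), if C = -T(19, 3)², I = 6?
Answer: -9093/227324 ≈ -0.040000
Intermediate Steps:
T(P, U) = 5 (T(P, U) = -3 + (⅓)*24 = -3 + 8 = 5)
g(Z) = 9093 (g(Z) = 21 + 7*6⁴ = 21 + 7*1296 = 21 + 9072 = 9093)
N(c, w) = 1/9093
C = -25 (C = -1*5² = -1*25 = -25)
1/(N(-950, 200) + C) = 1/(1/9093 - 25) = 1/(-227324/9093) = -9093/227324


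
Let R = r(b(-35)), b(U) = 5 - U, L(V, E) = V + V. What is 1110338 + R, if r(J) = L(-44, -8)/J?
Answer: 5551679/5 ≈ 1.1103e+6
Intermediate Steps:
L(V, E) = 2*V
r(J) = -88/J (r(J) = (2*(-44))/J = -88/J)
R = -11/5 (R = -88/(5 - 1*(-35)) = -88/(5 + 35) = -88/40 = -88*1/40 = -11/5 ≈ -2.2000)
1110338 + R = 1110338 - 11/5 = 5551679/5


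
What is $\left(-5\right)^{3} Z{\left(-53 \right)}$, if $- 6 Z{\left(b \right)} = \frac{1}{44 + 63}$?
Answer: $\frac{125}{642} \approx 0.1947$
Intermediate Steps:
$Z{\left(b \right)} = - \frac{1}{642}$ ($Z{\left(b \right)} = - \frac{1}{6 \left(44 + 63\right)} = - \frac{1}{6 \cdot 107} = \left(- \frac{1}{6}\right) \frac{1}{107} = - \frac{1}{642}$)
$\left(-5\right)^{3} Z{\left(-53 \right)} = \left(-5\right)^{3} \left(- \frac{1}{642}\right) = \left(-125\right) \left(- \frac{1}{642}\right) = \frac{125}{642}$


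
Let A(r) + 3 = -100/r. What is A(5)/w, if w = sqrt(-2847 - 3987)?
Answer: 23*I*sqrt(6834)/6834 ≈ 0.27822*I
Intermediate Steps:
w = I*sqrt(6834) (w = sqrt(-6834) = I*sqrt(6834) ≈ 82.668*I)
A(r) = -3 - 100/r
A(5)/w = (-3 - 100/5)/((I*sqrt(6834))) = (-3 - 100*1/5)*(-I*sqrt(6834)/6834) = (-3 - 20)*(-I*sqrt(6834)/6834) = -(-23)*I*sqrt(6834)/6834 = 23*I*sqrt(6834)/6834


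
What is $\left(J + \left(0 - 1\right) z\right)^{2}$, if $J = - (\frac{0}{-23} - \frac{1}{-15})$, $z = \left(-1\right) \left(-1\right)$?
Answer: $\frac{256}{225} \approx 1.1378$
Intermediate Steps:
$z = 1$
$J = - \frac{1}{15}$ ($J = - (0 \left(- \frac{1}{23}\right) - - \frac{1}{15}) = - (0 + \frac{1}{15}) = \left(-1\right) \frac{1}{15} = - \frac{1}{15} \approx -0.066667$)
$\left(J + \left(0 - 1\right) z\right)^{2} = \left(- \frac{1}{15} + \left(0 - 1\right) 1\right)^{2} = \left(- \frac{1}{15} - 1\right)^{2} = \left(- \frac{16}{15}\right)^{2} = \frac{256}{225}$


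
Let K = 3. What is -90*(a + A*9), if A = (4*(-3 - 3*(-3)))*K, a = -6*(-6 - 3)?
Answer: -63180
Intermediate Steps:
a = 54 (a = -6*(-9) = 54)
A = 72 (A = (4*(-3 - 3*(-3)))*3 = (4*(-3 + 9))*3 = (4*6)*3 = 24*3 = 72)
-90*(a + A*9) = -90*(54 + 72*9) = -90*(54 + 648) = -90*702 = -63180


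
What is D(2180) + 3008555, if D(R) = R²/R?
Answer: 3010735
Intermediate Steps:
D(R) = R
D(2180) + 3008555 = 2180 + 3008555 = 3010735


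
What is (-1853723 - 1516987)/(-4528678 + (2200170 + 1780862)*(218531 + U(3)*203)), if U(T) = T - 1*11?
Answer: -1685355/431754589673 ≈ -3.9035e-6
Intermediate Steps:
U(T) = -11 + T (U(T) = T - 11 = -11 + T)
(-1853723 - 1516987)/(-4528678 + (2200170 + 1780862)*(218531 + U(3)*203)) = (-1853723 - 1516987)/(-4528678 + (2200170 + 1780862)*(218531 + (-11 + 3)*203)) = -3370710/(-4528678 + 3981032*(218531 - 8*203)) = -3370710/(-4528678 + 3981032*(218531 - 1624)) = -3370710/(-4528678 + 3981032*216907) = -3370710/(-4528678 + 863513708024) = -3370710/863509179346 = -3370710*1/863509179346 = -1685355/431754589673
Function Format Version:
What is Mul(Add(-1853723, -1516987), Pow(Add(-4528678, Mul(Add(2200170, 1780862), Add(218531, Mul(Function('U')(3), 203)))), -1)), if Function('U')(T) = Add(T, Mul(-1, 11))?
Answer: Rational(-1685355, 431754589673) ≈ -3.9035e-6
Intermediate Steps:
Function('U')(T) = Add(-11, T) (Function('U')(T) = Add(T, -11) = Add(-11, T))
Mul(Add(-1853723, -1516987), Pow(Add(-4528678, Mul(Add(2200170, 1780862), Add(218531, Mul(Function('U')(3), 203)))), -1)) = Mul(Add(-1853723, -1516987), Pow(Add(-4528678, Mul(Add(2200170, 1780862), Add(218531, Mul(Add(-11, 3), 203)))), -1)) = Mul(-3370710, Pow(Add(-4528678, Mul(3981032, Add(218531, Mul(-8, 203)))), -1)) = Mul(-3370710, Pow(Add(-4528678, Mul(3981032, Add(218531, -1624))), -1)) = Mul(-3370710, Pow(Add(-4528678, Mul(3981032, 216907)), -1)) = Mul(-3370710, Pow(Add(-4528678, 863513708024), -1)) = Mul(-3370710, Pow(863509179346, -1)) = Mul(-3370710, Rational(1, 863509179346)) = Rational(-1685355, 431754589673)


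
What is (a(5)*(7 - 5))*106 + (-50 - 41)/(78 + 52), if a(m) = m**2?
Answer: 52993/10 ≈ 5299.3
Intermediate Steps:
(a(5)*(7 - 5))*106 + (-50 - 41)/(78 + 52) = (5**2*(7 - 5))*106 + (-50 - 41)/(78 + 52) = (25*2)*106 - 91/130 = 50*106 - 91*1/130 = 5300 - 7/10 = 52993/10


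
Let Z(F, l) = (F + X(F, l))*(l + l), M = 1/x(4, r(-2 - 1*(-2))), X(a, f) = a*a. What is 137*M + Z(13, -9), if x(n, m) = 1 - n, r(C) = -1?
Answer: -9965/3 ≈ -3321.7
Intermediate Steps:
X(a, f) = a²
M = -⅓ (M = 1/(1 - 1*4) = 1/(1 - 4) = 1/(-3) = -⅓ ≈ -0.33333)
Z(F, l) = 2*l*(F + F²) (Z(F, l) = (F + F²)*(l + l) = (F + F²)*(2*l) = 2*l*(F + F²))
137*M + Z(13, -9) = 137*(-⅓) + 2*13*(-9)*(1 + 13) = -137/3 + 2*13*(-9)*14 = -137/3 - 3276 = -9965/3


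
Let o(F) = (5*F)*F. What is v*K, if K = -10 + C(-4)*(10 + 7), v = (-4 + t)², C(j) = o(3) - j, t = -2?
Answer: 29628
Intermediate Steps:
o(F) = 5*F²
C(j) = 45 - j (C(j) = 5*3² - j = 5*9 - j = 45 - j)
v = 36 (v = (-4 - 2)² = (-6)² = 36)
K = 823 (K = -10 + (45 - 1*(-4))*(10 + 7) = -10 + (45 + 4)*17 = -10 + 49*17 = -10 + 833 = 823)
v*K = 36*823 = 29628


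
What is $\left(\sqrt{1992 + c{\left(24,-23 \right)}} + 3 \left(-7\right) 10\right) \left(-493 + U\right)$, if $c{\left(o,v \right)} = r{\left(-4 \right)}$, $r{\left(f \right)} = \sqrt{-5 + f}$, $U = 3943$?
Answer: $-724500 + 3450 \sqrt{1992 + 3 i} \approx -5.7052 \cdot 10^{5} + 115.95 i$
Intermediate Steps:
$c{\left(o,v \right)} = 3 i$ ($c{\left(o,v \right)} = \sqrt{-5 - 4} = \sqrt{-9} = 3 i$)
$\left(\sqrt{1992 + c{\left(24,-23 \right)}} + 3 \left(-7\right) 10\right) \left(-493 + U\right) = \left(\sqrt{1992 + 3 i} + 3 \left(-7\right) 10\right) \left(-493 + 3943\right) = \left(\sqrt{1992 + 3 i} - 210\right) 3450 = \left(-210 + \sqrt{1992 + 3 i}\right) 3450 = -724500 + 3450 \sqrt{1992 + 3 i}$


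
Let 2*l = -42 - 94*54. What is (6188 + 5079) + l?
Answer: 8708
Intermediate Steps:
l = -2559 (l = (-42 - 94*54)/2 = (-42 - 5076)/2 = (½)*(-5118) = -2559)
(6188 + 5079) + l = (6188 + 5079) - 2559 = 11267 - 2559 = 8708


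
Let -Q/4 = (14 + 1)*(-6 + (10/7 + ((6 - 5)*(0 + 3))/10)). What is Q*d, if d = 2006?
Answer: 3598764/7 ≈ 5.1411e+5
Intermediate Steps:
Q = 1794/7 (Q = -4*(14 + 1)*(-6 + (10/7 + ((6 - 5)*(0 + 3))/10)) = -60*(-6 + (10*(1/7) + (1*3)*(1/10))) = -60*(-6 + (10/7 + 3*(1/10))) = -60*(-6 + (10/7 + 3/10)) = -60*(-6 + 121/70) = -60*(-299)/70 = -4*(-897/14) = 1794/7 ≈ 256.29)
Q*d = (1794/7)*2006 = 3598764/7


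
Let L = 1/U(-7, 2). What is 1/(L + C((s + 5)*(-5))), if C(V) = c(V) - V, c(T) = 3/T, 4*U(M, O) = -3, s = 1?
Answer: 30/857 ≈ 0.035006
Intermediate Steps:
U(M, O) = -3/4 (U(M, O) = (1/4)*(-3) = -3/4)
L = -4/3 (L = 1/(-3/4) = -4/3 ≈ -1.3333)
C(V) = -V + 3/V (C(V) = 3/V - V = -V + 3/V)
1/(L + C((s + 5)*(-5))) = 1/(-4/3 + (-(1 + 5)*(-5) + 3/(((1 + 5)*(-5))))) = 1/(-4/3 + (-6*(-5) + 3/((6*(-5))))) = 1/(-4/3 + (-1*(-30) + 3/(-30))) = 1/(-4/3 + (30 + 3*(-1/30))) = 1/(-4/3 + (30 - 1/10)) = 1/(-4/3 + 299/10) = 1/(857/30) = 30/857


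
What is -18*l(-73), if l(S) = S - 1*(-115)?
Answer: -756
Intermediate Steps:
l(S) = 115 + S (l(S) = S + 115 = 115 + S)
-18*l(-73) = -18*(115 - 73) = -18*42 = -756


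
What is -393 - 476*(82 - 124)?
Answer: 19599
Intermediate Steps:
-393 - 476*(82 - 124) = -393 - 476*(-42) = -393 + 19992 = 19599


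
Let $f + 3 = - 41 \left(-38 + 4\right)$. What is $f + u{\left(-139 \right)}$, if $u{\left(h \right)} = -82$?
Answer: $1309$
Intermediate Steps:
$f = 1391$ ($f = -3 - 41 \left(-38 + 4\right) = -3 - -1394 = -3 + 1394 = 1391$)
$f + u{\left(-139 \right)} = 1391 - 82 = 1309$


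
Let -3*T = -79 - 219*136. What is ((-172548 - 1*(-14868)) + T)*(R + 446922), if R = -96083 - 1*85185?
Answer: -117731742758/3 ≈ -3.9244e+10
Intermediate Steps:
R = -181268 (R = -96083 - 85185 = -181268)
T = 29863/3 (T = -(-79 - 219*136)/3 = -(-79 - 29784)/3 = -⅓*(-29863) = 29863/3 ≈ 9954.3)
((-172548 - 1*(-14868)) + T)*(R + 446922) = ((-172548 - 1*(-14868)) + 29863/3)*(-181268 + 446922) = ((-172548 + 14868) + 29863/3)*265654 = (-157680 + 29863/3)*265654 = -443177/3*265654 = -117731742758/3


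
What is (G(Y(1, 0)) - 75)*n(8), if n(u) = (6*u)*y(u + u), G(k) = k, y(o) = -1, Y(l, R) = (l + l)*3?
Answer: 3312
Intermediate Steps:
Y(l, R) = 6*l (Y(l, R) = (2*l)*3 = 6*l)
n(u) = -6*u (n(u) = (6*u)*(-1) = -6*u)
(G(Y(1, 0)) - 75)*n(8) = (6*1 - 75)*(-6*8) = (6 - 75)*(-48) = -69*(-48) = 3312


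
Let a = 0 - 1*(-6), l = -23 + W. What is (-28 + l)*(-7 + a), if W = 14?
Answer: 37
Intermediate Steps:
l = -9 (l = -23 + 14 = -9)
a = 6 (a = 0 + 6 = 6)
(-28 + l)*(-7 + a) = (-28 - 9)*(-7 + 6) = -37*(-1) = 37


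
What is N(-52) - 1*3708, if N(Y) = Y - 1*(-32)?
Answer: -3728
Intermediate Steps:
N(Y) = 32 + Y (N(Y) = Y + 32 = 32 + Y)
N(-52) - 1*3708 = (32 - 52) - 1*3708 = -20 - 3708 = -3728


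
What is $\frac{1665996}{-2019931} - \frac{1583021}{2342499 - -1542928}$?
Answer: $- \frac{9670699031843}{7848294445537} \approx -1.2322$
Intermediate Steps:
$\frac{1665996}{-2019931} - \frac{1583021}{2342499 - -1542928} = 1665996 \left(- \frac{1}{2019931}\right) - \frac{1583021}{2342499 + 1542928} = - \frac{1665996}{2019931} - \frac{1583021}{3885427} = - \frac{9670699031843}{7848294445537}$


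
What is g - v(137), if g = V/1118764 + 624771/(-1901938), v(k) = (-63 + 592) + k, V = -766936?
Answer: -354821399817481/531954941158 ≈ -667.01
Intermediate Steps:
v(k) = 529 + k
g = -539409006253/531954941158 (g = -766936/1118764 + 624771/(-1901938) = -766936*1/1118764 + 624771*(-1/1901938) = -191734/279691 - 624771/1901938 = -539409006253/531954941158 ≈ -1.0140)
g - v(137) = -539409006253/531954941158 - (529 + 137) = -539409006253/531954941158 - 1*666 = -539409006253/531954941158 - 666 = -354821399817481/531954941158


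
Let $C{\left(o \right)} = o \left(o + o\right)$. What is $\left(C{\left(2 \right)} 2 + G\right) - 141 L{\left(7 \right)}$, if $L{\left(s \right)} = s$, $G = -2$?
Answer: $-973$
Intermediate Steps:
$C{\left(o \right)} = 2 o^{2}$ ($C{\left(o \right)} = o 2 o = 2 o^{2}$)
$\left(C{\left(2 \right)} 2 + G\right) - 141 L{\left(7 \right)} = \left(2 \cdot 2^{2} \cdot 2 - 2\right) - 987 = \left(2 \cdot 4 \cdot 2 - 2\right) - 987 = \left(8 \cdot 2 - 2\right) - 987 = \left(16 - 2\right) - 987 = 14 - 987 = -973$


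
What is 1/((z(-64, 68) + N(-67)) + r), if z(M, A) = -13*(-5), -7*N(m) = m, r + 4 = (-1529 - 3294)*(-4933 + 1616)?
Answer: 7/111985731 ≈ 6.2508e-8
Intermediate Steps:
r = 15997887 (r = -4 + (-1529 - 3294)*(-4933 + 1616) = -4 - 4823*(-3317) = -4 + 15997891 = 15997887)
N(m) = -m/7
z(M, A) = 65
1/((z(-64, 68) + N(-67)) + r) = 1/((65 - ⅐*(-67)) + 15997887) = 1/((65 + 67/7) + 15997887) = 1/(522/7 + 15997887) = 1/(111985731/7) = 7/111985731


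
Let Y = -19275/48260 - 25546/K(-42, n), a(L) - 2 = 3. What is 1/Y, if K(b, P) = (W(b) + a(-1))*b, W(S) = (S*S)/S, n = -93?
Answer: -7499604/126280331 ≈ -0.059389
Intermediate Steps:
a(L) = 5 (a(L) = 2 + 3 = 5)
W(S) = S (W(S) = S²/S = S)
K(b, P) = b*(5 + b) (K(b, P) = (b + 5)*b = (5 + b)*b = b*(5 + b))
Y = -126280331/7499604 (Y = -19275/48260 - 25546*(-1/(42*(5 - 42))) = -19275*1/48260 - 25546/((-42*(-37))) = -3855/9652 - 25546/1554 = -3855/9652 - 25546*1/1554 = -3855/9652 - 12773/777 = -126280331/7499604 ≈ -16.838)
1/Y = 1/(-126280331/7499604) = -7499604/126280331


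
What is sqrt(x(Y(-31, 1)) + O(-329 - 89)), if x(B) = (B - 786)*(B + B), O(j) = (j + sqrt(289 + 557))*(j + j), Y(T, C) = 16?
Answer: 2*sqrt(81202 - 627*sqrt(94)) ≈ 548.17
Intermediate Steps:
O(j) = 2*j*(j + 3*sqrt(94)) (O(j) = (j + sqrt(846))*(2*j) = (j + 3*sqrt(94))*(2*j) = 2*j*(j + 3*sqrt(94)))
x(B) = 2*B*(-786 + B) (x(B) = (-786 + B)*(2*B) = 2*B*(-786 + B))
sqrt(x(Y(-31, 1)) + O(-329 - 89)) = sqrt(2*16*(-786 + 16) + 2*(-329 - 89)*((-329 - 89) + 3*sqrt(94))) = sqrt(2*16*(-770) + 2*(-418)*(-418 + 3*sqrt(94))) = sqrt(-24640 + (349448 - 2508*sqrt(94))) = sqrt(324808 - 2508*sqrt(94))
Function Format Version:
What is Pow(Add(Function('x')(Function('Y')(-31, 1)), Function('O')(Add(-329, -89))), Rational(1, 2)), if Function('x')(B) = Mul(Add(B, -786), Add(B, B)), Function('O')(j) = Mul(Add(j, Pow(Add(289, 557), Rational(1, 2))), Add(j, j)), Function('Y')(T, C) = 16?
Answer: Mul(2, Pow(Add(81202, Mul(-627, Pow(94, Rational(1, 2)))), Rational(1, 2))) ≈ 548.17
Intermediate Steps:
Function('O')(j) = Mul(2, j, Add(j, Mul(3, Pow(94, Rational(1, 2))))) (Function('O')(j) = Mul(Add(j, Pow(846, Rational(1, 2))), Mul(2, j)) = Mul(Add(j, Mul(3, Pow(94, Rational(1, 2)))), Mul(2, j)) = Mul(2, j, Add(j, Mul(3, Pow(94, Rational(1, 2))))))
Function('x')(B) = Mul(2, B, Add(-786, B)) (Function('x')(B) = Mul(Add(-786, B), Mul(2, B)) = Mul(2, B, Add(-786, B)))
Pow(Add(Function('x')(Function('Y')(-31, 1)), Function('O')(Add(-329, -89))), Rational(1, 2)) = Pow(Add(Mul(2, 16, Add(-786, 16)), Mul(2, Add(-329, -89), Add(Add(-329, -89), Mul(3, Pow(94, Rational(1, 2)))))), Rational(1, 2)) = Pow(Add(Mul(2, 16, -770), Mul(2, -418, Add(-418, Mul(3, Pow(94, Rational(1, 2)))))), Rational(1, 2)) = Pow(Add(-24640, Add(349448, Mul(-2508, Pow(94, Rational(1, 2))))), Rational(1, 2)) = Pow(Add(324808, Mul(-2508, Pow(94, Rational(1, 2)))), Rational(1, 2))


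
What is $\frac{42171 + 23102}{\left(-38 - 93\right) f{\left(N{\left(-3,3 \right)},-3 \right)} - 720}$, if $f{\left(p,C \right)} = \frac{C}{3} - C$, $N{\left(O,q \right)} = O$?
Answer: $- \frac{65273}{982} \approx -66.469$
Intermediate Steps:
$f{\left(p,C \right)} = - \frac{2 C}{3}$ ($f{\left(p,C \right)} = C \frac{1}{3} - C = \frac{C}{3} - C = - \frac{2 C}{3}$)
$\frac{42171 + 23102}{\left(-38 - 93\right) f{\left(N{\left(-3,3 \right)},-3 \right)} - 720} = \frac{42171 + 23102}{\left(-38 - 93\right) \left(\left(- \frac{2}{3}\right) \left(-3\right)\right) - 720} = \frac{65273}{\left(-131\right) 2 - 720} = \frac{65273}{-262 - 720} = \frac{65273}{-982} = 65273 \left(- \frac{1}{982}\right) = - \frac{65273}{982}$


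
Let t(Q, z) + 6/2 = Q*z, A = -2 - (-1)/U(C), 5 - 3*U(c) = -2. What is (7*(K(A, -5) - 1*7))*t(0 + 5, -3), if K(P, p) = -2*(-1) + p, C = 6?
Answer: 1260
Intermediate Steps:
U(c) = 7/3 (U(c) = 5/3 - ⅓*(-2) = 5/3 + ⅔ = 7/3)
A = -11/7 (A = -2 - (-1)/7/3 = -2 - (-1)*3/7 = -2 - 1*(-3/7) = -2 + 3/7 = -11/7 ≈ -1.5714)
K(P, p) = 2 + p
t(Q, z) = -3 + Q*z
(7*(K(A, -5) - 1*7))*t(0 + 5, -3) = (7*((2 - 5) - 1*7))*(-3 + (0 + 5)*(-3)) = (7*(-3 - 7))*(-3 + 5*(-3)) = (7*(-10))*(-3 - 15) = -70*(-18) = 1260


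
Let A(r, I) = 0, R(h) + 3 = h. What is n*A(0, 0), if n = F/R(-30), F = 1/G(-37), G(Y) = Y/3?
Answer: 0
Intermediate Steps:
G(Y) = Y/3 (G(Y) = Y*(⅓) = Y/3)
R(h) = -3 + h
F = -3/37 (F = 1/((⅓)*(-37)) = 1/(-37/3) = -3/37 ≈ -0.081081)
n = 1/407 (n = -3/(37*(-3 - 30)) = -3/37/(-33) = -3/37*(-1/33) = 1/407 ≈ 0.0024570)
n*A(0, 0) = (1/407)*0 = 0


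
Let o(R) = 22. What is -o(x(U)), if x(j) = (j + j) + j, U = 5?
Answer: -22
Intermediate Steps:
x(j) = 3*j (x(j) = 2*j + j = 3*j)
-o(x(U)) = -1*22 = -22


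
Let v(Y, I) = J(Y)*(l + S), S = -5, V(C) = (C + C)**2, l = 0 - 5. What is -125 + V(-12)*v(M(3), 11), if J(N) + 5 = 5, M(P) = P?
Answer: -125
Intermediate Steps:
J(N) = 0 (J(N) = -5 + 5 = 0)
l = -5
V(C) = 4*C**2 (V(C) = (2*C)**2 = 4*C**2)
v(Y, I) = 0 (v(Y, I) = 0*(-5 - 5) = 0*(-10) = 0)
-125 + V(-12)*v(M(3), 11) = -125 + (4*(-12)**2)*0 = -125 + (4*144)*0 = -125 + 576*0 = -125 + 0 = -125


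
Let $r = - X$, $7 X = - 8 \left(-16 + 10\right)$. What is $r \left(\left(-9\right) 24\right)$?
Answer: $\frac{10368}{7} \approx 1481.1$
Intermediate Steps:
$X = \frac{48}{7}$ ($X = \frac{\left(-8\right) \left(-16 + 10\right)}{7} = \frac{\left(-8\right) \left(-6\right)}{7} = \frac{1}{7} \cdot 48 = \frac{48}{7} \approx 6.8571$)
$r = - \frac{48}{7}$ ($r = \left(-1\right) \frac{48}{7} = - \frac{48}{7} \approx -6.8571$)
$r \left(\left(-9\right) 24\right) = - \frac{48 \left(\left(-9\right) 24\right)}{7} = \left(- \frac{48}{7}\right) \left(-216\right) = \frac{10368}{7}$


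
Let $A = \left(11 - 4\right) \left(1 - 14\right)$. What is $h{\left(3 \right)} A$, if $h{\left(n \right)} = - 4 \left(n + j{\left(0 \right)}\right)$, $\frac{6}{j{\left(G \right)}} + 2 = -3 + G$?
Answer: $\frac{3276}{5} \approx 655.2$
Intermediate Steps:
$j{\left(G \right)} = \frac{6}{-5 + G}$ ($j{\left(G \right)} = \frac{6}{-2 + \left(-3 + G\right)} = \frac{6}{-5 + G}$)
$h{\left(n \right)} = \frac{24}{5} - 4 n$ ($h{\left(n \right)} = - 4 \left(n + \frac{6}{-5 + 0}\right) = - 4 \left(n + \frac{6}{-5}\right) = - 4 \left(n + 6 \left(- \frac{1}{5}\right)\right) = - 4 \left(n - \frac{6}{5}\right) = - 4 \left(- \frac{6}{5} + n\right) = \frac{24}{5} - 4 n$)
$A = -91$ ($A = 7 \left(-13\right) = -91$)
$h{\left(3 \right)} A = \left(\frac{24}{5} - 12\right) \left(-91\right) = \left(- \frac{36}{5}\right) \left(-91\right) = \frac{3276}{5}$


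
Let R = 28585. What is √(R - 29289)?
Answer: 8*I*√11 ≈ 26.533*I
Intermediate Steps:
√(R - 29289) = √(28585 - 29289) = √(-704) = 8*I*√11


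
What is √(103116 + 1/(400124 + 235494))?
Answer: 11*√344296860387362/635618 ≈ 321.12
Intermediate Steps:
√(103116 + 1/(400124 + 235494)) = √(103116 + 1/635618) = √(65542385689/635618) = 11*√344296860387362/635618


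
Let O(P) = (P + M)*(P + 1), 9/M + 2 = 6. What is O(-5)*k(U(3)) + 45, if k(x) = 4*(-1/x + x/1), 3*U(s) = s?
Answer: 45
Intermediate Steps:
M = 9/4 (M = 9/(-2 + 6) = 9/4 ≈ 2.2500)
U(s) = s/3
k(x) = -4/x + 4*x (k(x) = 4*(-1/x + x*1) = 4*(-1/x + x) = 4*(x - 1/x) = -4/x + 4*x)
O(P) = (1 + P)*(9/4 + P) (O(P) = (P + 9/4)*(P + 1) = (9/4 + P)*(1 + P) = (1 + P)*(9/4 + P))
O(-5)*k(U(3)) + 45 = (9/4 + (-5)² + (13/4)*(-5))*(-4/1 + 4*((⅓)*3)) + 45 = (9/4 + 25 - 65/4)*(-4/1 + 4*1) + 45 = 11*(-4*1 + 4) + 45 = 11*(-4 + 4) + 45 = 11*0 + 45 = 0 + 45 = 45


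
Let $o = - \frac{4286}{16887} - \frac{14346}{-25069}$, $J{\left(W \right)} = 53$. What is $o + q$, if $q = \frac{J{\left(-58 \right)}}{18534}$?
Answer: $\frac{280122372719}{871798591378} \approx 0.32132$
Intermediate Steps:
$q = \frac{53}{18534} \approx 0.0028596$
$o = \frac{134815168}{423340203}$ ($o = \left(-4286\right) \frac{1}{16887} - - \frac{14346}{25069} = - \frac{4286}{16887} + \frac{14346}{25069} = \frac{134815168}{423340203} \approx 0.31846$)
$o + q = \frac{134815168}{423340203} + \frac{53}{18534} = \frac{280122372719}{871798591378}$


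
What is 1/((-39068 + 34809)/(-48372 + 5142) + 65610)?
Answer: 43230/2836324559 ≈ 1.5242e-5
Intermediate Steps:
1/((-39068 + 34809)/(-48372 + 5142) + 65610) = 1/(-4259/(-43230) + 65610) = 1/(-4259*(-1/43230) + 65610) = 1/(4259/43230 + 65610) = 1/(2836324559/43230) = 43230/2836324559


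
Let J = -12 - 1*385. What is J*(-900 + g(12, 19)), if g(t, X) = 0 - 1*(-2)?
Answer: 356506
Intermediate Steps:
J = -397 (J = -12 - 385 = -397)
g(t, X) = 2 (g(t, X) = 0 + 2 = 2)
J*(-900 + g(12, 19)) = -397*(-900 + 2) = -397*(-898) = 356506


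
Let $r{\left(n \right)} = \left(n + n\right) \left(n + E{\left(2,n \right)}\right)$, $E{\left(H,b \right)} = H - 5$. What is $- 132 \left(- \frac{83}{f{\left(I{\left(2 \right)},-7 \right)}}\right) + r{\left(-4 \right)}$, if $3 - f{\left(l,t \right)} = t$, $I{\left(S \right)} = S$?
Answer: $\frac{5758}{5} \approx 1151.6$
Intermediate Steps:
$E{\left(H,b \right)} = -5 + H$
$f{\left(l,t \right)} = 3 - t$
$r{\left(n \right)} = 2 n \left(-3 + n\right)$ ($r{\left(n \right)} = \left(n + n\right) \left(n + \left(-5 + 2\right)\right) = 2 n \left(n - 3\right) = 2 n \left(-3 + n\right)$)
$- 132 \left(- \frac{83}{f{\left(I{\left(2 \right)},-7 \right)}}\right) + r{\left(-4 \right)} = - 132 \left(- \frac{83}{3 - -7}\right) + 2 \left(-4\right) \left(-3 - 4\right) = - 132 \left(- \frac{83}{3 + 7}\right) + 2 \left(-4\right) \left(-7\right) = - 132 \left(- \frac{83}{10}\right) + 56 = - 132 \left(\left(-83\right) \frac{1}{10}\right) + 56 = \left(-132\right) \left(- \frac{83}{10}\right) + 56 = \frac{5478}{5} + 56 = \frac{5758}{5}$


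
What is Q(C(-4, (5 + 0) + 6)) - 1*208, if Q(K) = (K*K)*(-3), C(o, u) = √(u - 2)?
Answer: -235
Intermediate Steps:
C(o, u) = √(-2 + u)
Q(K) = -3*K² (Q(K) = K²*(-3) = -3*K²)
Q(C(-4, (5 + 0) + 6)) - 1*208 = -(12 + 3*(5 + 0)) - 1*208 = -3*(√(-2 + (5 + 6)))² - 208 = -3*(√(-2 + 11))² - 208 = -3*(√9)² - 208 = -3*3² - 208 = -3*9 - 208 = -27 - 208 = -235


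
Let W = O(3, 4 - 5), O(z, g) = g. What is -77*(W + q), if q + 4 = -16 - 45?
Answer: 5082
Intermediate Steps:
W = -1 (W = 4 - 5 = -1)
q = -65 (q = -4 + (-16 - 45) = -4 - 61 = -65)
-77*(W + q) = -77*(-1 - 65) = -77*(-66) = 5082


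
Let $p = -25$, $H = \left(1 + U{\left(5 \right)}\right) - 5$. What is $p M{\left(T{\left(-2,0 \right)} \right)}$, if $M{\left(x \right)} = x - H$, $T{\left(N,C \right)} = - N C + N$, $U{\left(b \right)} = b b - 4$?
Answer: $475$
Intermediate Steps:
$U{\left(b \right)} = -4 + b^{2}$ ($U{\left(b \right)} = b^{2} - 4 = -4 + b^{2}$)
$T{\left(N,C \right)} = N - C N$ ($T{\left(N,C \right)} = - C N + N = N - C N$)
$H = 17$ ($H = \left(1 - \left(4 - 5^{2}\right)\right) - 5 = \left(1 + \left(-4 + 25\right)\right) - 5 = \left(1 + 21\right) - 5 = 22 - 5 = 17$)
$M{\left(x \right)} = -17 + x$ ($M{\left(x \right)} = x - 17 = -17 + x$)
$p M{\left(T{\left(-2,0 \right)} \right)} = - 25 \left(-17 - 2 \left(1 - 0\right)\right) = - 25 \left(-17 - 2 \left(1 + 0\right)\right) = - 25 \left(-17 - 2\right) = \left(-25\right) \left(-19\right) = 475$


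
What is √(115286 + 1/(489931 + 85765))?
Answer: √2388047781959917/143924 ≈ 339.54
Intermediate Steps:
√(115286 + 1/(489931 + 85765)) = √(115286 + 1/575696) = √(66369689057/575696) = √2388047781959917/143924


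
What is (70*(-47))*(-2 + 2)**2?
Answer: 0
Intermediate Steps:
(70*(-47))*(-2 + 2)**2 = -3290*0**2 = -3290*0 = 0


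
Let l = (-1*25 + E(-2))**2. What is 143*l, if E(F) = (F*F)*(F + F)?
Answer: 240383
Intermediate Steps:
E(F) = 2*F**3 (E(F) = F**2*(2*F) = 2*F**3)
l = 1681 (l = (-1*25 + 2*(-2)**3)**2 = (-25 + 2*(-8))**2 = (-25 - 16)**2 = (-41)**2 = 1681)
143*l = 143*1681 = 240383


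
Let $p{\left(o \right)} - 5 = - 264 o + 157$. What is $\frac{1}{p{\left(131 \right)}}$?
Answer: $- \frac{1}{34422} \approx -2.9051 \cdot 10^{-5}$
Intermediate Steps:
$p{\left(o \right)} = 162 - 264 o$ ($p{\left(o \right)} = 5 - \left(-157 + 264 o\right) = 162 - 264 o$)
$\frac{1}{p{\left(131 \right)}} = \frac{1}{162 - 34584} = \frac{1}{-34422} = - \frac{1}{34422}$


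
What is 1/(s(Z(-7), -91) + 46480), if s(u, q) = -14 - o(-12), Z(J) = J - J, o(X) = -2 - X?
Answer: 1/46456 ≈ 2.1526e-5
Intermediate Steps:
Z(J) = 0
s(u, q) = -24 (s(u, q) = -14 - (-2 - 1*(-12)) = -14 - (-2 + 12) = -14 - 1*10 = -14 - 10 = -24)
1/(s(Z(-7), -91) + 46480) = 1/(-24 + 46480) = 1/46456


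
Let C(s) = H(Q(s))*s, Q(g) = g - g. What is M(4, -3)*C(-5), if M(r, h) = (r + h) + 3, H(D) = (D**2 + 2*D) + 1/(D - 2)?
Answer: 10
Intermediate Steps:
Q(g) = 0
H(D) = D**2 + 1/(-2 + D) + 2*D (H(D) = (D**2 + 2*D) + 1/(-2 + D) = D**2 + 1/(-2 + D) + 2*D)
M(r, h) = 3 + h + r (M(r, h) = (h + r) + 3 = 3 + h + r)
C(s) = -s/2 (C(s) = ((1 + 0**3 - 4*0)/(-2 + 0))*s = ((1 + 0 + 0)/(-2))*s = (-1/2*1)*s = -s/2)
M(4, -3)*C(-5) = (3 - 3 + 4)*(-1/2*(-5)) = 4*(5/2) = 10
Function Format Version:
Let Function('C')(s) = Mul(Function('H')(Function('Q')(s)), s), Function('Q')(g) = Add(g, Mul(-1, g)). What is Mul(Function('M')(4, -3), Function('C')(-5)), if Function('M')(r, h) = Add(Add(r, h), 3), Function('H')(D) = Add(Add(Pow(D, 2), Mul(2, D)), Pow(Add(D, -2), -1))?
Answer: 10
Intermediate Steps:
Function('Q')(g) = 0
Function('H')(D) = Add(Pow(D, 2), Pow(Add(-2, D), -1), Mul(2, D)) (Function('H')(D) = Add(Add(Pow(D, 2), Mul(2, D)), Pow(Add(-2, D), -1)) = Add(Pow(D, 2), Pow(Add(-2, D), -1), Mul(2, D)))
Function('M')(r, h) = Add(3, h, r) (Function('M')(r, h) = Add(Add(h, r), 3) = Add(3, h, r))
Function('C')(s) = Mul(Rational(-1, 2), s) (Function('C')(s) = Mul(Mul(Pow(Add(-2, 0), -1), Add(1, Pow(0, 3), Mul(-4, 0))), s) = Mul(Mul(Pow(-2, -1), Add(1, 0, 0)), s) = Mul(Mul(Rational(-1, 2), 1), s) = Mul(Rational(-1, 2), s))
Mul(Function('M')(4, -3), Function('C')(-5)) = Mul(Add(3, -3, 4), Mul(Rational(-1, 2), -5)) = Mul(4, Rational(5, 2)) = 10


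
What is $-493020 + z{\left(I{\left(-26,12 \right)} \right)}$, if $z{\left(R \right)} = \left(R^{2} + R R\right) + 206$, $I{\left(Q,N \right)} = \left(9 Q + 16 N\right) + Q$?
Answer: $-483566$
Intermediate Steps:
$I{\left(Q,N \right)} = 10 Q + 16 N$
$z{\left(R \right)} = 206 + 2 R^{2}$ ($z{\left(R \right)} = \left(R^{2} + R^{2}\right) + 206 = 2 R^{2} + 206 = 206 + 2 R^{2}$)
$-493020 + z{\left(I{\left(-26,12 \right)} \right)} = -493020 + \left(206 + 2 \left(10 \left(-26\right) + 16 \cdot 12\right)^{2}\right) = -493020 + \left(206 + 2 \left(-260 + 192\right)^{2}\right) = -493020 + \left(206 + 2 \left(-68\right)^{2}\right) = -493020 + \left(206 + 2 \cdot 4624\right) = -493020 + \left(206 + 9248\right) = -493020 + 9454 = -483566$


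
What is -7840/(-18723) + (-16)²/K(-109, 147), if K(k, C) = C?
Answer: 1981856/917427 ≈ 2.1602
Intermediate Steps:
-7840/(-18723) + (-16)²/K(-109, 147) = -7840/(-18723) + (-16)²/147 = -7840*(-1/18723) + 256*(1/147) = 7840/18723 + 256/147 = 1981856/917427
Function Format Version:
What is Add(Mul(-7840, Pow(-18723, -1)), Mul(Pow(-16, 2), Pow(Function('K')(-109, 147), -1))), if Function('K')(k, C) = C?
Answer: Rational(1981856, 917427) ≈ 2.1602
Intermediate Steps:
Add(Mul(-7840, Pow(-18723, -1)), Mul(Pow(-16, 2), Pow(Function('K')(-109, 147), -1))) = Add(Mul(-7840, Pow(-18723, -1)), Mul(Pow(-16, 2), Pow(147, -1))) = Add(Mul(-7840, Rational(-1, 18723)), Mul(256, Rational(1, 147))) = Add(Rational(7840, 18723), Rational(256, 147)) = Rational(1981856, 917427)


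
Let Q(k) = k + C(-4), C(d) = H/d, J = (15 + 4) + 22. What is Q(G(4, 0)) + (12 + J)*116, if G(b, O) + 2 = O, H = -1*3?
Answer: 24587/4 ≈ 6146.8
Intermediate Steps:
H = -3
G(b, O) = -2 + O
J = 41 (J = 19 + 22 = 41)
C(d) = -3/d
Q(k) = ¾ + k (Q(k) = k - 3/(-4) = k - 3*(-¼) = k + ¾ = ¾ + k)
Q(G(4, 0)) + (12 + J)*116 = (¾ + (-2 + 0)) + (12 + 41)*116 = (¾ - 2) + 53*116 = -5/4 + 6148 = 24587/4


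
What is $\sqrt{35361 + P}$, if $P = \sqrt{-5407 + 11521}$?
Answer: $\sqrt{35361 + \sqrt{6114}} \approx 188.25$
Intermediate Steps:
$P = \sqrt{6114} \approx 78.192$
$\sqrt{35361 + P} = \sqrt{35361 + \sqrt{6114}}$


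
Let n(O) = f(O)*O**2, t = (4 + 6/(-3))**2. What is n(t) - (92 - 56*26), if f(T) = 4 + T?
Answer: 1492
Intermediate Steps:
t = 4 (t = (4 + 6*(-1/3))**2 = (4 - 2)**2 = 2**2 = 4)
n(O) = O**2*(4 + O) (n(O) = (4 + O)*O**2 = O**2*(4 + O))
n(t) - (92 - 56*26) = 4**2*(4 + 4) - (92 - 56*26) = 16*8 - (92 - 1456) = 128 - 1*(-1364) = 128 + 1364 = 1492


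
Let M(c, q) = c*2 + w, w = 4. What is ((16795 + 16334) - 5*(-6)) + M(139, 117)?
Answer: 33441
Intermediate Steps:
M(c, q) = 4 + 2*c (M(c, q) = c*2 + 4 = 2*c + 4 = 4 + 2*c)
((16795 + 16334) - 5*(-6)) + M(139, 117) = ((16795 + 16334) - 5*(-6)) + (4 + 2*139) = (33129 + 30) + (4 + 278) = 33159 + 282 = 33441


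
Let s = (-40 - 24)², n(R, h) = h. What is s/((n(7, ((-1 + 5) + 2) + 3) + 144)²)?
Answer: 4096/23409 ≈ 0.17498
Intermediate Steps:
s = 4096 (s = (-64)² = 4096)
s/((n(7, ((-1 + 5) + 2) + 3) + 144)²) = 4096/(((((-1 + 5) + 2) + 3) + 144)²) = 4096/((((4 + 2) + 3) + 144)²) = 4096/(((6 + 3) + 144)²) = 4096/((9 + 144)²) = 4096/(153²) = 4096/23409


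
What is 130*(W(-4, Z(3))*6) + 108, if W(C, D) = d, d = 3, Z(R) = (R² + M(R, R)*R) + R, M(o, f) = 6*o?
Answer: 2448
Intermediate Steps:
Z(R) = R + 7*R² (Z(R) = (R² + (6*R)*R) + R = (R² + 6*R²) + R = 7*R² + R = R + 7*R²)
W(C, D) = 3
130*(W(-4, Z(3))*6) + 108 = 130*(3*6) + 108 = 130*18 + 108 = 2340 + 108 = 2448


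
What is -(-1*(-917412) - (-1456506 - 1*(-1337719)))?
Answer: -1036199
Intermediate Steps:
-(-1*(-917412) - (-1456506 - 1*(-1337719))) = -(917412 - (-1456506 + 1337719)) = -(917412 - 1*(-118787)) = -(917412 + 118787) = -1*1036199 = -1036199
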